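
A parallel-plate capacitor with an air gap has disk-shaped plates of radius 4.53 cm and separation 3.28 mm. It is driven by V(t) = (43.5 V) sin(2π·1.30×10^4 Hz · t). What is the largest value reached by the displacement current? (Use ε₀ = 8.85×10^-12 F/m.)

The displacement current equals the conduction current C dV/dt, which peaks at C V₀ ω.
With C = ε₀A/d = (8.85×10^-12)(6.447×10^-3)/(3.28×10^-3) = 1.740×10^-11 F and ω = 2πf = 8.168×10^4 rad/s, I_d,max = (1.740×10^-11)(43.5)(8.168×10^4) = 6.18×10^-5 A.

6.18×10^-5 A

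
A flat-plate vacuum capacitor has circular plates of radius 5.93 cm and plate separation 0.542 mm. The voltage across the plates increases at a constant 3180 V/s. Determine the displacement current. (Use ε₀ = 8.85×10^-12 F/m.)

5.74×10^-7 A

C = ε₀A/d = (8.85×10^-12)(0.01105)/(5.42×10^-4) = 1.804×10^-10 F.
I_d = C dV/dt = (1.804×10^-10)(3180) = 5.74×10^-7 A.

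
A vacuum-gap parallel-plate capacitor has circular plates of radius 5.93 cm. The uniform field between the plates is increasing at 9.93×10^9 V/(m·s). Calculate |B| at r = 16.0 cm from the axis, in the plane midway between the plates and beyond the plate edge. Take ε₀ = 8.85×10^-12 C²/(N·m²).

Through the whole plate area (πR² = 0.01105 m²), I_d = ε₀ πR² dE/dt = 9.711×10^-4 A.
With r > R the enclosed displacement current is the full I_d; B = μ₀ I_d / (2πr) = 1.21×10^-9 T.

1.21×10^-9 T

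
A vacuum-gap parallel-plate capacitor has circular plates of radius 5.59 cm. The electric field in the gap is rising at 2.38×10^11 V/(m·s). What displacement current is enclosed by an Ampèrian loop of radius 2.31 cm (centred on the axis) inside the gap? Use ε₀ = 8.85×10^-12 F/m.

3.53×10^-3 A

I_d = ε₀ dΦ_E/dt = ε₀ πR² (dE/dt) = (8.85×10^-12)(9.817×10^-3)(2.38×10^11) = 0.02068 A through the full plate area.
Since J_d is uniform, the enclosed fraction is (r/R)² = 0.1708, giving I_d,enc = 3.53×10^-3 A.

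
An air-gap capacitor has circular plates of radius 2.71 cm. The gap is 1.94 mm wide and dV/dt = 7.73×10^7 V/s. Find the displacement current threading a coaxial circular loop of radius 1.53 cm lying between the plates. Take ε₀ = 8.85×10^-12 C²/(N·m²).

2.59×10^-4 A

I_d = C dV/dt with C = ε₀πR²/d = 1.052×10^-11 F, so I_d = (1.052×10^-11)(7.73×10^7) = 8.132×10^-4 A.
Since J_d is uniform, the enclosed fraction is (r/R)² = 0.3187, giving I_d,enc = 2.59×10^-4 A.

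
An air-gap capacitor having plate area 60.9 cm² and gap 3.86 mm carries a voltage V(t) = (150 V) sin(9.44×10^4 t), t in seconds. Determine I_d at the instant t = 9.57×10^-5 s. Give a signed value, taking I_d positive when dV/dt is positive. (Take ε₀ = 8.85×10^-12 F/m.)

dE/dt = (V₀ω/d)·cos(ωt) with ωt = 9.03408 rad: (150)(9.44×10^4)(-0.9246)/(3.86×10^-3) = -3.392×10^9 V/(m·s).
I_d = ε₀ A dE/dt = (8.85×10^-12)(6.09×10^-3)(-3.392×10^9) = -1.83×10^-4 A.

-1.83×10^-4 A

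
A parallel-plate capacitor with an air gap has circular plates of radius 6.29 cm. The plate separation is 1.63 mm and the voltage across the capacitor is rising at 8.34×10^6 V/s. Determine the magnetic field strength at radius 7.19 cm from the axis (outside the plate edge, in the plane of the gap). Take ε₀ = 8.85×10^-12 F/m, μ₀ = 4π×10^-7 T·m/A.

With E = V/d, dE/dt = 5.117×10^9 V/(m·s) and πR² = 0.01243 m², giving I_d = ε₀ πR² dE/dt = 5.629×10^-4 A.
With r > R the enclosed displacement current is the full I_d; B = μ₀ I_d / (2πr) = 1.57×10^-9 T.

1.57×10^-9 T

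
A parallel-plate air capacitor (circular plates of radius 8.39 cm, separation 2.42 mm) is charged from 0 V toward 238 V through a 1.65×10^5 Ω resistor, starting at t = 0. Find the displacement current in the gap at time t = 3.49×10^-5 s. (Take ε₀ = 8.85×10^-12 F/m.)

1.05×10^-4 A

C = ε₀A/d = (8.85×10^-12)(0.02211)/(2.42×10^-3) = 8.086×10^-11 F, so τ = RC = 1.334×10^-5 s.
The conduction current is I(t) = (V₀/R) e^(−t/τ), and the displacement current between the plates equals it.
t/τ = 2.616; I_d = (238/1.65×10^5) · e^(−2.616) = (1.442×10^-3)(0.07309) = 1.05×10^-4 A.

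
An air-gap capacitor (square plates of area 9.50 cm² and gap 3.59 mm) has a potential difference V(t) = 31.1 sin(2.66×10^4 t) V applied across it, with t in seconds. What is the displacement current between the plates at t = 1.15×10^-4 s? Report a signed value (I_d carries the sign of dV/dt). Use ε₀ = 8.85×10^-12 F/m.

C = ε₀A/d = (8.85×10^-12)(9.50×10^-4)/(3.59×10^-3) = 2.342×10^-12 F. dV/dt = V₀ω·cos(ωt); at ωt = 3.059 rad this factor is -0.9966.
I_d = C dV/dt = (2.342×10^-12)(31.1)(2.66×10^4)(-0.9966) = -1.93×10^-6 A.

-1.93×10^-6 A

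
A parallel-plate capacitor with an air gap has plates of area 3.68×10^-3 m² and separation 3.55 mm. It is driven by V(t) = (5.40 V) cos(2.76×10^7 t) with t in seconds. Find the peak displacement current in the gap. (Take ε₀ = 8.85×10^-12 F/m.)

1.37×10^-3 A

C = ε₀A/d = (8.85×10^-12)(3.68×10^-3)/(3.55×10^-3) = 9.174×10^-12 F; ω = 2.76×10^7 rad/s.
I_d = C dV/dt, so |I_d|_max = C V₀ ω = (9.174×10^-12)(5.40)(2.76×10^7) = 1.37×10^-3 A.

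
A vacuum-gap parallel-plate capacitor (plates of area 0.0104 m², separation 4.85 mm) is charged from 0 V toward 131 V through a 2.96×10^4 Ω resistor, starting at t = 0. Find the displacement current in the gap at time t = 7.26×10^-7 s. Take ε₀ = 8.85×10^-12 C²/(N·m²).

1.22×10^-3 A

C = ε₀A/d = (8.85×10^-12)(0.0104)/(4.85×10^-3) = 1.898×10^-11 F and τ = RC = 5.618×10^-7 s. I_d in the gap equals the RC charging current.
I_d(t) = (V₀/R) e^(−t/τ) = 4.426×10^-3 · e^(−1.292) = 1.22×10^-3 A.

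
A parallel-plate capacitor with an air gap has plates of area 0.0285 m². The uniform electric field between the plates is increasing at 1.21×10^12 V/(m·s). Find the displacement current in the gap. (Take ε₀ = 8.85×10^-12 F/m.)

0.305 A

With a uniform field, Φ_E = EA, so I_d = ε₀ A dE/dt = 0.305 A.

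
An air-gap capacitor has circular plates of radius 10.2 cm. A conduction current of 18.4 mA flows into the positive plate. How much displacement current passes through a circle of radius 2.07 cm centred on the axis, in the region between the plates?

7.58×10^-4 A

Between the plates the displacement current equals the wire current: I_d = 18.4 mA = 0.0184 A.
Since J_d is uniform, the enclosed fraction is (r/R)² = 0.04119, giving I_d,enc = 7.58×10^-4 A.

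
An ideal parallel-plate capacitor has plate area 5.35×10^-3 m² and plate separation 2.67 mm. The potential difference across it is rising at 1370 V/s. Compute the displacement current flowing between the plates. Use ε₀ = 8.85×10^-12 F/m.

The displacement current equals the charging current C dV/dt. With C = ε₀A/d = (8.85×10^-12)(5.35×10^-3)/(2.67×10^-3) = 1.773×10^-11 F, I_d = (1.773×10^-11)(1370) = 2.43×10^-8 A.

2.43×10^-8 A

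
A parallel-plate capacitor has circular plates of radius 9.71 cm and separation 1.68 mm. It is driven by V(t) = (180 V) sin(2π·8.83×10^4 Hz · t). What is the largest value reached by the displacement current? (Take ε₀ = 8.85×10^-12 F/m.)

(dE/dt)_max = V₀ω/d = 5.944×10^10 V/(m·s); ω = 2πf = 5.548×10^5 rad/s.
I_d,max = ε₀ A (dE/dt)_max = (8.85×10^-12)(0.02962)(5.944×10^10) = 0.0156 A.

0.0156 A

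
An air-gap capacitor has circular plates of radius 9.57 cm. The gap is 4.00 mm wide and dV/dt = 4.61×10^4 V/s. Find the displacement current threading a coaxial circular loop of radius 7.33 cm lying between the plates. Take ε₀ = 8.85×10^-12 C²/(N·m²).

dE/dt = (dV/dt)/d = 1.152×10^7 V/(m·s); I_d = ε₀(πR²)(dE/dt) = (8.85×10^-12)(0.02877)(1.152×10^7) = 2.933×10^-6 A.
Through an area πr² the displacement current is I_d·(πr²/πR²) = I_d (r/R)² = 1.72×10^-6 A.

1.72×10^-6 A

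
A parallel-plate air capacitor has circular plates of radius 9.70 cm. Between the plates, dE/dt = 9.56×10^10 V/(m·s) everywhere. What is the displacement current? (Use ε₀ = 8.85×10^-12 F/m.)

I_d = ε₀ A (dE/dt) = (8.85×10^-12)(0.02956 m²)(9.56×10^10) = 0.0250 A.

0.0250 A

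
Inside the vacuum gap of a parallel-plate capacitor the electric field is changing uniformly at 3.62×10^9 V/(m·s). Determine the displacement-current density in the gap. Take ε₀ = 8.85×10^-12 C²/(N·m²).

J_d = ε₀ ∂E/∂t, so J_d = 0.0320 A/m².

0.0320 A/m²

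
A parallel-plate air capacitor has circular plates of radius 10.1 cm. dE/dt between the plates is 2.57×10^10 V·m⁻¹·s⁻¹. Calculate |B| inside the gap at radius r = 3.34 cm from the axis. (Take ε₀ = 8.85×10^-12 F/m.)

4.77×10^-9 T

Total displacement current: I_d = ε₀(πR²)(dE/dt) = (8.85×10^-12)(0.03205)(2.57×10^10) = 7.290×10^-3 A.
An Ampèrian loop of radius r encloses a fraction (r/R)² of I_d. Then B·2πr = μ₀ I_d (r/R)², giving B = μ₀ I_d r/(2πR²) = 4.77×10^-9 T.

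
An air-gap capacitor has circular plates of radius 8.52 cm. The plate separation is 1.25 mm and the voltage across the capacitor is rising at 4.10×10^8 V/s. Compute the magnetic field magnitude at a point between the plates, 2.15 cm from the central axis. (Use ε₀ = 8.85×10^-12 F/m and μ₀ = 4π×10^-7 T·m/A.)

With E = V/d, dE/dt = 3.280×10^11 V/(m·s) and πR² = 0.02280 m², giving I_d = ε₀ πR² dE/dt = 0.06618 A.
∮B·dl = μ₀ I_d,enc with I_d,enc = I_d r²/R² = 4.214×10^-3 A; so B = μ₀ I_d,enc/(2πr) = 3.92×10^-8 T.

3.92×10^-8 T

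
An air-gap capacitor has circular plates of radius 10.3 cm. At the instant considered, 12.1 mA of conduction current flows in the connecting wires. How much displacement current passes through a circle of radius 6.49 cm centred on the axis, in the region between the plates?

No conduction current crosses the gap, so I_d there equals the 0.0121 A in the leads.
The field is uniform, so I_d,enc = I_d (r/R)² = (0.0121)(6.49/10.3)² = 4.80×10^-3 A.

4.80×10^-3 A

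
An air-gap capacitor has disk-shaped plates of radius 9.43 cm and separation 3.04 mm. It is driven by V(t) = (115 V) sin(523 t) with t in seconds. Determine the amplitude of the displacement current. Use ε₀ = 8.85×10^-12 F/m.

C = ε₀A/d = (8.85×10^-12)(0.02794)/(3.04×10^-3) = 8.134×10^-11 F; ω = 523 rad/s.
I_d = C dV/dt, so |I_d|_max = C V₀ ω = (8.134×10^-11)(115)(523) = 4.89×10^-6 A.

4.89×10^-6 A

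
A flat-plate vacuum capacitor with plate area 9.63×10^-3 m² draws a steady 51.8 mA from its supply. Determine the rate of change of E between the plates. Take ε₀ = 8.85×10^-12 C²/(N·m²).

By continuity, I_d in the gap equals the 51.8 mA flowing in the wire.
Then dE/dt = I_d/(ε₀A) = 6.08×10^11 V/(m·s).

6.08×10^11 V/(m·s)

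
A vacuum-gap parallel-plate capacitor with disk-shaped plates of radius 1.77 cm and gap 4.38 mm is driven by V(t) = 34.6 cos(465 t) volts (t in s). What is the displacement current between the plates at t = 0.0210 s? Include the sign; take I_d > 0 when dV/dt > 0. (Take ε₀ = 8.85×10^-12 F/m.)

1.07×10^-8 A

C = ε₀A/d = (8.85×10^-12)(9.842×10^-4)/(4.38×10^-3) = 1.989×10^-12 F. dV/dt = V₀ω·−sin(ωt); at ωt = 9.765 rad this factor is 0.3337.
I_d = C dV/dt = (1.989×10^-12)(34.6)(465)(0.3337) = 1.07×10^-8 A.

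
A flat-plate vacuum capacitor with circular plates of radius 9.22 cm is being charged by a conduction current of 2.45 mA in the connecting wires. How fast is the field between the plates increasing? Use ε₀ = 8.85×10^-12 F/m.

1.04×10^10 V/(m·s)

Charge continuity gives I_d = I = 2.45×10^-3 A between the plates.
Then dE/dt = I_d/(ε₀A) = 1.04×10^10 V/(m·s).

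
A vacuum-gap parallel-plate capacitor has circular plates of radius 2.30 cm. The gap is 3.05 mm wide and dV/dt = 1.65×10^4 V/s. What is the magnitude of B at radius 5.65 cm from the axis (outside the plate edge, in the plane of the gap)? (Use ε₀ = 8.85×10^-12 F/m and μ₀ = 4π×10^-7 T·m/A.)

2.82×10^-13 T

I_d = C dV/dt with C = ε₀πR²/d = 4.823×10^-12 F, so I_d = (4.823×10^-12)(1.65×10^4) = 7.958×10^-8 A.
Outside the plates the loop encloses all of I_d, so B·2πr = μ₀ I_d and B = 2.82×10^-13 T.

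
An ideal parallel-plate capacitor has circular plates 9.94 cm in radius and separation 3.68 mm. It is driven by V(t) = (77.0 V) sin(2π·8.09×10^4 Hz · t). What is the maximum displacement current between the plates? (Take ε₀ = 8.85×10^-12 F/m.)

2.92×10^-3 A

C = ε₀A/d = (8.85×10^-12)(0.03104)/(3.68×10^-3) = 7.465×10^-11 F; ω = 2πf = 5.083×10^5 rad/s.
I_d = C dV/dt, so |I_d|_max = C V₀ ω = (7.465×10^-11)(77.0)(5.083×10^5) = 2.92×10^-3 A.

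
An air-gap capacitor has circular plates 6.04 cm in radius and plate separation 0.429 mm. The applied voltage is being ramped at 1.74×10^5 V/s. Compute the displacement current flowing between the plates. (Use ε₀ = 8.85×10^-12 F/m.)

E = V/d so dE/dt = (dV/dt)/d = 4.056×10^8 V/(m·s), and I_d = ε₀ A dE/dt = (8.85×10^-12)(0.01146)(4.056×10^8) = 4.11×10^-5 A.

4.11×10^-5 A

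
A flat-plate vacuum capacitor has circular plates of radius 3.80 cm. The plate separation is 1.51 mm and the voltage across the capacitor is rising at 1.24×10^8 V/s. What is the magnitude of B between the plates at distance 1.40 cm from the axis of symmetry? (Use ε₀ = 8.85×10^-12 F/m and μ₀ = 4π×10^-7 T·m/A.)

6.39×10^-9 T

dE/dt = (dV/dt)/d = 8.212×10^10 V/(m·s); I_d = ε₀(πR²)(dE/dt) = (8.85×10^-12)(4.536×10^-3)(8.212×10^10) = 3.297×10^-3 A.
An Ampèrian loop of radius r encloses a fraction (r/R)² of I_d. Then B·2πr = μ₀ I_d (r/R)², giving B = μ₀ I_d r/(2πR²) = 6.39×10^-9 T.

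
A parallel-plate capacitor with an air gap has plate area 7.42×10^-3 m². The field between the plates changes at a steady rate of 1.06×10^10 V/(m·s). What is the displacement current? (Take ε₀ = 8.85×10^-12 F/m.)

6.96×10^-4 A

With a uniform field, Φ_E = EA, so I_d = ε₀ A dE/dt = 6.96×10^-4 A.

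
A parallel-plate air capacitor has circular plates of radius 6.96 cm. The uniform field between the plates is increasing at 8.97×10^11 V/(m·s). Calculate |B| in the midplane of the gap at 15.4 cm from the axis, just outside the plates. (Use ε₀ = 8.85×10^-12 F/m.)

Total displacement current: I_d = ε₀(πR²)(dE/dt) = (8.85×10^-12)(0.01522)(8.97×10^11) = 0.1208 A.
For r ≥ R the full I_d is enclosed: B = μ₀ I_d/(2πr) = (4π×10^-7)(0.1208)/(2π·0.154) = 1.57×10^-7 T.

1.57×10^-7 T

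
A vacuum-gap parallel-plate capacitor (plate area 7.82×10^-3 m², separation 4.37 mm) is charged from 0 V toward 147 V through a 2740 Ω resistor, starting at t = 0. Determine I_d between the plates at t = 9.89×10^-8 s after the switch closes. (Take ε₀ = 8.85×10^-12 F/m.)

C = ε₀A/d = (8.85×10^-12)(7.82×10^-3)/(4.37×10^-3) = 1.584×10^-11 F and τ = RC = 4.340×10^-8 s. I_d in the gap equals the RC charging current.
I_d(t) = (V₀/R) e^(−t/τ) = 0.05365 · e^(−2.279) = 5.49×10^-3 A.

5.49×10^-3 A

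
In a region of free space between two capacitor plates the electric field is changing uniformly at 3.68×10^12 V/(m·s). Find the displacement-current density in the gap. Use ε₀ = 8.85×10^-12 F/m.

J_d = ε₀ ∂E/∂t, so J_d = 32.6 A/m².

32.6 A/m²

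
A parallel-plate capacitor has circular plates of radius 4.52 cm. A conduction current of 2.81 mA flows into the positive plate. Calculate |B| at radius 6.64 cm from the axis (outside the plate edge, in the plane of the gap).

8.46×10^-9 T

Between the plates the displacement current equals the wire current: I_d = 2.81 mA = 2.81×10^-3 A.
Outside the plates the loop encloses all of I_d, so B·2πr = μ₀ I_d and B = 8.46×10^-9 T.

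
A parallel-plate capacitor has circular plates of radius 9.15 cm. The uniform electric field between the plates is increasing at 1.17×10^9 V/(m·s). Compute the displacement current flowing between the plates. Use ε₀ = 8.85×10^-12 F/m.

The displacement current is ε₀ times dΦ_E/dt = ε₀ A dE/dt = (8.85×10^-12)(0.02630)(1.17×10^9) = 2.72×10^-4 A.

2.72×10^-4 A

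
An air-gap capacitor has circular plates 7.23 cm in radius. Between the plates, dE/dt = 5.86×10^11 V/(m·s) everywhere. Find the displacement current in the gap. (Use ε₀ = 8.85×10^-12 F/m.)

0.0852 A

I_d = ε₀ A (dE/dt) = (8.85×10^-12)(0.01642 m²)(5.86×10^11) = 0.0852 A.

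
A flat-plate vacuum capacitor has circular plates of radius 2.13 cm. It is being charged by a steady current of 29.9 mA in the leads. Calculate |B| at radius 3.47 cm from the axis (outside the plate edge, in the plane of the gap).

1.72×10^-7 T

Between the plates the displacement current equals the wire current: I_d = 29.9 mA = 0.0299 A.
For r ≥ R the full I_d is enclosed: B = μ₀ I_d/(2πr) = (4π×10^-7)(0.0299)/(2π·0.0347) = 1.72×10^-7 T.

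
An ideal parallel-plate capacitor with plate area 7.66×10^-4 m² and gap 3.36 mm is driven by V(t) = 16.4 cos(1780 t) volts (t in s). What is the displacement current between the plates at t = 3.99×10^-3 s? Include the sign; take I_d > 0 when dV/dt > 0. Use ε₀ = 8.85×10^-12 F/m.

-4.30×10^-8 A

dV/dt = (16.4)(1780)·−sin(7.1022) = -2.132×10^4 V/s.
I_d = C dV/dt with C = ε₀A/d = (8.85×10^-12)(7.66×10^-4)/(3.36×10^-3) = 2.018×10^-12 F, so I_d = (2.018×10^-12)(-2.132×10^4) = -4.30×10^-8 A.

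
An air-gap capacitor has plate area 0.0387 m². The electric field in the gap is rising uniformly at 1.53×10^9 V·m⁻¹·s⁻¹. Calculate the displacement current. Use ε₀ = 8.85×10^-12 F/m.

I_d = ε₀ A (dE/dt) = (8.85×10^-12)(0.0387 m²)(1.53×10^9) = 5.24×10^-4 A.

5.24×10^-4 A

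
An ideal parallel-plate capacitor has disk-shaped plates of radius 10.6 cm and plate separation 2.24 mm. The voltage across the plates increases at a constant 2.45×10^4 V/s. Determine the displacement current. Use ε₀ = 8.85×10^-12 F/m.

3.42×10^-6 A

The field between the plates is E = V/d, so dE/dt = (2.45×10^4)/(2.24×10^-3 m) = 1.094×10^7 V/(m·s).
I_d = ε₀ A (dE/dt) = (8.85×10^-12)(0.03530)(1.094×10^7) = 3.42×10^-6 A.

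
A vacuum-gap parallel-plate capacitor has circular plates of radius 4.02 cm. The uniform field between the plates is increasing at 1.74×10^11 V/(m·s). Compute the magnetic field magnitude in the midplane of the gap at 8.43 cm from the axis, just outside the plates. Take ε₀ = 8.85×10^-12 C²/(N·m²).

1.85×10^-8 T

Total displacement current: I_d = ε₀(πR²)(dE/dt) = (8.85×10^-12)(5.077×10^-3)(1.74×10^11) = 7.818×10^-3 A.
For r ≥ R the full I_d is enclosed: B = μ₀ I_d/(2πr) = (4π×10^-7)(7.818×10^-3)/(2π·0.0843) = 1.85×10^-8 T.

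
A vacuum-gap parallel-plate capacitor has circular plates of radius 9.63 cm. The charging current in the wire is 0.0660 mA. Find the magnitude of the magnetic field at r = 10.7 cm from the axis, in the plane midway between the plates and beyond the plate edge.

1.23×10^-10 T

Between the plates the displacement current equals the wire current: I_d = 0.0660 mA = 6.60×10^-5 A.
Outside the plates the loop encloses all of I_d, so B·2πr = μ₀ I_d and B = 1.23×10^-10 T.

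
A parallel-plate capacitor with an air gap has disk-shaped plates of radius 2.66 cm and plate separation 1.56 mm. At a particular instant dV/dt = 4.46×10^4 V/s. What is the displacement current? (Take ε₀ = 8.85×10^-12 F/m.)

5.62×10^-7 A

E = V/d so dE/dt = (dV/dt)/d = 2.859×10^7 V/(m·s), and I_d = ε₀ A dE/dt = (8.85×10^-12)(2.223×10^-3)(2.859×10^7) = 5.62×10^-7 A.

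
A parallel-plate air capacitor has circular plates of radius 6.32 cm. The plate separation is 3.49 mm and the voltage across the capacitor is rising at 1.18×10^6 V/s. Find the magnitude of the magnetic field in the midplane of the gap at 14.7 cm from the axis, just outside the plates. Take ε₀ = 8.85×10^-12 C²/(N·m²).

I_d = C dV/dt with C = ε₀πR²/d = 3.182×10^-11 F, so I_d = (3.182×10^-11)(1.18×10^6) = 3.755×10^-5 A.
With r > R the enclosed displacement current is the full I_d; B = μ₀ I_d / (2πr) = 5.11×10^-11 T.

5.11×10^-11 T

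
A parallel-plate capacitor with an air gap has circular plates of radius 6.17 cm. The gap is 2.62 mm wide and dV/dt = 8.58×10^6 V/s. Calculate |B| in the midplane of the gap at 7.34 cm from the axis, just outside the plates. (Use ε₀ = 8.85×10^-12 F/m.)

9.44×10^-10 T

I_d = C dV/dt with C = ε₀πR²/d = 4.040×10^-11 F, so I_d = (4.040×10^-11)(8.58×10^6) = 3.466×10^-4 A.
Outside the plates the loop encloses all of I_d, so B·2πr = μ₀ I_d and B = 9.44×10^-10 T.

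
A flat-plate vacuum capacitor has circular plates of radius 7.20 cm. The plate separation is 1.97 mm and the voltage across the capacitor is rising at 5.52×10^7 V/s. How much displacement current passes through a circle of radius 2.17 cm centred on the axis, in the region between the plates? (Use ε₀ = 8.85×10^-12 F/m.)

dE/dt = (dV/dt)/d = 2.802×10^10 V/(m·s); I_d = ε₀(πR²)(dE/dt) = (8.85×10^-12)(0.01629)(2.802×10^10) = 4.040×10^-3 A.
Through an area πr² the displacement current is I_d·(πr²/πR²) = I_d (r/R)² = 3.67×10^-4 A.

3.67×10^-4 A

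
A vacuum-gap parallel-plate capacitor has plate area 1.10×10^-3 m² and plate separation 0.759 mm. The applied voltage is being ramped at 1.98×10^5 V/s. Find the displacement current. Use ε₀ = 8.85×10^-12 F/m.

2.54×10^-6 A

The displacement current equals the charging current C dV/dt. With C = ε₀A/d = (8.85×10^-12)(1.10×10^-3)/(7.59×10^-4) = 1.283×10^-11 F, I_d = (1.283×10^-11)(1.98×10^5) = 2.54×10^-6 A.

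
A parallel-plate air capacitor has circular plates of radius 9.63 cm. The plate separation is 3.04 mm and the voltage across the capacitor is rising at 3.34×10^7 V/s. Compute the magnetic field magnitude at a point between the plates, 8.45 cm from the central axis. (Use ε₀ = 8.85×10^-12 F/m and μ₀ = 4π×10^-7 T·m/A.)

I_d = C dV/dt with C = ε₀πR²/d = 8.480×10^-11 F, so I_d = (8.480×10^-11)(3.34×10^7) = 2.832×10^-3 A.
∮B·dl = μ₀ I_d,enc with I_d,enc = I_d r²/R² = 2.180×10^-3 A; so B = μ₀ I_d,enc/(2πr) = 5.16×10^-9 T.

5.16×10^-9 T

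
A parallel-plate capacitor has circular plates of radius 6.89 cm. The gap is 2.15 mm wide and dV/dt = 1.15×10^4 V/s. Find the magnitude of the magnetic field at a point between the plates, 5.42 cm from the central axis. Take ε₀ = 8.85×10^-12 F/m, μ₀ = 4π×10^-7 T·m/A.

With E = V/d, dE/dt = 5.349×10^6 V/(m·s) and πR² = 0.01491 m², giving I_d = ε₀ πR² dE/dt = 7.058×10^-7 A.
An Ampèrian loop of radius r encloses a fraction (r/R)² of I_d. Then B·2πr = μ₀ I_d (r/R)², giving B = μ₀ I_d r/(2πR²) = 1.61×10^-12 T.

1.61×10^-12 T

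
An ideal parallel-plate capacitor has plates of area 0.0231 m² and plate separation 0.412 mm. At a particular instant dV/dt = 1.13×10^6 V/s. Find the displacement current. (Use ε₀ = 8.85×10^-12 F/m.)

5.61×10^-4 A

The displacement current equals the charging current C dV/dt. With C = ε₀A/d = (8.85×10^-12)(0.0231)/(4.12×10^-4) = 4.962×10^-10 F, I_d = (4.962×10^-10)(1.13×10^6) = 5.61×10^-4 A.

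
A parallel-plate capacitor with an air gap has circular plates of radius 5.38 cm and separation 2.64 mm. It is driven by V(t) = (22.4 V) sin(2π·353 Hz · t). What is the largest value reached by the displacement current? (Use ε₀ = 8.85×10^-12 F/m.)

(dE/dt)_max = V₀ω/d = 1.882×10^7 V/(m·s); ω = 2πf = 2218 rad/s.
I_d,max = ε₀ A (dE/dt)_max = (8.85×10^-12)(9.093×10^-3)(1.882×10^7) = 1.51×10^-6 A.

1.51×10^-6 A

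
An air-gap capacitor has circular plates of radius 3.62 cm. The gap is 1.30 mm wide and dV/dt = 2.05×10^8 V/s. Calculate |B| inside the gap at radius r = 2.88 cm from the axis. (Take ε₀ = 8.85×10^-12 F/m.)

dE/dt = (dV/dt)/d = 1.577×10^11 V/(m·s); I_d = ε₀(πR²)(dE/dt) = (8.85×10^-12)(4.117×10^-3)(1.577×10^11) = 5.746×10^-3 A.
∮B·dl = μ₀ I_d,enc with I_d,enc = I_d r²/R² = 3.637×10^-3 A; so B = μ₀ I_d,enc/(2πr) = 2.53×10^-8 T.

2.53×10^-8 T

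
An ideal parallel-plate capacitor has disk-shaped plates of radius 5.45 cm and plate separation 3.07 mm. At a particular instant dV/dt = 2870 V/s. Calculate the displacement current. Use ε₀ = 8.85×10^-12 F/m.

The field between the plates is E = V/d, so dE/dt = (2870)/(3.07×10^-3 m) = 9.349×10^5 V/(m·s).
I_d = ε₀ A (dE/dt) = (8.85×10^-12)(9.331×10^-3)(9.349×10^5) = 7.72×10^-8 A.

7.72×10^-8 A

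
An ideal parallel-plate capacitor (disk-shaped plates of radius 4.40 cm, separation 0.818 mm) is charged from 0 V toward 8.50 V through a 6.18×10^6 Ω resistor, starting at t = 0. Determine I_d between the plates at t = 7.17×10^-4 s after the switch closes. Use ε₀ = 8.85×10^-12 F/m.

C = ε₀A/d = (8.85×10^-12)(6.082×10^-3)/(8.18×10^-4) = 6.580×10^-11 F, so τ = RC = 4.066×10^-4 s.
The conduction current is I(t) = (V₀/R) e^(−t/τ), and the displacement current between the plates equals it.
t/τ = 1.763; I_d = (8.50/6.18×10^6) · e^(−1.763) = (1.375×10^-6)(0.1715) = 2.36×10^-7 A.

2.36×10^-7 A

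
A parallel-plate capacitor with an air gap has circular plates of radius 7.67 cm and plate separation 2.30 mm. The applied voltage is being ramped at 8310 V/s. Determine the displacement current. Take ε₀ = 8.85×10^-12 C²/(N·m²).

5.91×10^-7 A

E = V/d so dE/dt = (dV/dt)/d = 3.613×10^6 V/(m·s), and I_d = ε₀ A dE/dt = (8.85×10^-12)(0.01848)(3.613×10^6) = 5.91×10^-7 A.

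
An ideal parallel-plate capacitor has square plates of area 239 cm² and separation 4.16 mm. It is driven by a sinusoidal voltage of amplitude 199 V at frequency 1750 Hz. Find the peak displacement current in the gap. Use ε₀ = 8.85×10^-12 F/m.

C = ε₀A/d = (8.85×10^-12)(0.0239)/(4.16×10^-3) = 5.084×10^-11 F; ω = 2πf = 1.100×10^4 rad/s.
I_d = C dV/dt, so |I_d|_max = C V₀ ω = (5.084×10^-11)(199)(1.100×10^4) = 1.11×10^-4 A.

1.11×10^-4 A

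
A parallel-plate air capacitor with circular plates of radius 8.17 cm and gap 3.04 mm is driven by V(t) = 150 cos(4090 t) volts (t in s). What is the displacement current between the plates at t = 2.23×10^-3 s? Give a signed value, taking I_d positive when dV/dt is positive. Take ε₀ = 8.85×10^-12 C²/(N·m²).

-1.12×10^-5 A

dV/dt = (150)(4090)·−sin(9.1207) = -1.837×10^5 V/s.
I_d = C dV/dt with C = ε₀A/d = (8.85×10^-12)(0.02097)/(3.04×10^-3) = 6.105×10^-11 F, so I_d = (6.105×10^-11)(-1.837×10^5) = -1.12×10^-5 A.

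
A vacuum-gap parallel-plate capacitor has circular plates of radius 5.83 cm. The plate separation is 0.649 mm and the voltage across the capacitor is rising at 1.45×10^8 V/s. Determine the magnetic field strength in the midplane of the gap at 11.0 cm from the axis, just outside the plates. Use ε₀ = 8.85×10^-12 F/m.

dE/dt = (dV/dt)/d = 2.234×10^11 V/(m·s); I_d = ε₀(πR²)(dE/dt) = (8.85×10^-12)(0.01068)(2.234×10^11) = 0.02112 A.
For r ≥ R the full I_d is enclosed: B = μ₀ I_d/(2πr) = (4π×10^-7)(0.02112)/(2π·0.110) = 3.84×10^-8 T.

3.84×10^-8 T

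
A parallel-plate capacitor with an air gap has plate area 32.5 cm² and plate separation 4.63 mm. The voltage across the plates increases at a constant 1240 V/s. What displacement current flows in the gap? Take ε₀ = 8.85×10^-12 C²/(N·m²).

7.70×10^-9 A

The displacement current equals the charging current C dV/dt. With C = ε₀A/d = (8.85×10^-12)(3.25×10^-3)/(4.63×10^-3) = 6.212×10^-12 F, I_d = (6.212×10^-12)(1240) = 7.70×10^-9 A.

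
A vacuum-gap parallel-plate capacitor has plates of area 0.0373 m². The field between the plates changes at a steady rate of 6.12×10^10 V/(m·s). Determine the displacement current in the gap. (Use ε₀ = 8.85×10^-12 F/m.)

I_d = ε₀ A (dE/dt) = (8.85×10^-12)(0.0373 m²)(6.12×10^10) = 0.0202 A.

0.0202 A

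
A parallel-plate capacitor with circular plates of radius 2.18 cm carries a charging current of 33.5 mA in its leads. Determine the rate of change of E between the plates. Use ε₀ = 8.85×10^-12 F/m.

The displacement current between the plates equals the conduction current, I_d = 33.5 mA.
Inverting I_d = ε₀ A dE/dt gives dE/dt = 0.0335 / (8.85×10^-12 · 1.493×10^-3) = 2.54×10^12 V/(m·s).

2.54×10^12 V/(m·s)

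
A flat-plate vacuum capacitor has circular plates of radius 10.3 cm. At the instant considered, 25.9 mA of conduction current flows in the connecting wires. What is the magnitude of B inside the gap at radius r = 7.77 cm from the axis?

3.79×10^-8 T

Between the plates the displacement current equals the wire current: I_d = 25.9 mA = 0.0259 A.
For r < R the Ampère–Maxwell law gives B(2πr) = μ₀ I_d (r²/R²), so B = μ₀ I_d r/(2πR²) = (4π×10^-7)(0.0259)(0.0777)/(2π·0.103²) = 3.79×10^-8 T.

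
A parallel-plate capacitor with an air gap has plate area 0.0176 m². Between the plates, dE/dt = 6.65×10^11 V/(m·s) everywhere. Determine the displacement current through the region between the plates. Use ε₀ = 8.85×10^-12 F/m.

0.104 A

The displacement current is ε₀ times dΦ_E/dt = ε₀ A dE/dt = (8.85×10^-12)(0.0176)(6.65×10^11) = 0.104 A.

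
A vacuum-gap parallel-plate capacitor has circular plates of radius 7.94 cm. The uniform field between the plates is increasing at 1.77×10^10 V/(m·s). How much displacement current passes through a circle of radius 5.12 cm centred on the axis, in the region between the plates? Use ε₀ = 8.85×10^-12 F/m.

1.29×10^-3 A

I_d = ε₀ dΦ_E/dt = ε₀ πR² (dE/dt) = (8.85×10^-12)(0.01981)(1.77×10^10) = 3.103×10^-3 A through the full plate area.
Since J_d is uniform, the enclosed fraction is (r/R)² = 0.4158, giving I_d,enc = 1.29×10^-3 A.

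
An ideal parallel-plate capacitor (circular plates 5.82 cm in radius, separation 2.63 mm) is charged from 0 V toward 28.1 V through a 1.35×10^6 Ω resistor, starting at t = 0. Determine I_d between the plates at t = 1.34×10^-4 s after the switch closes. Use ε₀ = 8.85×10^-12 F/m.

C = ε₀A/d = (8.85×10^-12)(0.01064)/(2.63×10^-3) = 3.580×10^-11 F, so τ = RC = 4.833×10^-5 s.
The conduction current is I(t) = (V₀/R) e^(−t/τ), and the displacement current between the plates equals it.
t/τ = 2.773; I_d = (28.1/1.35×10^6) · e^(−2.773) = (2.081×10^-5)(0.06247) = 1.30×10^-6 A.

1.30×10^-6 A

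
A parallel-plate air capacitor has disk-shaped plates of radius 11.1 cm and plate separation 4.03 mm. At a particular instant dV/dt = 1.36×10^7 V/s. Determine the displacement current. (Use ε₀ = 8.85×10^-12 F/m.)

1.16×10^-3 A

The displacement current equals the charging current C dV/dt. With C = ε₀A/d = (8.85×10^-12)(0.03871)/(4.03×10^-3) = 8.501×10^-11 F, I_d = (8.501×10^-11)(1.36×10^7) = 1.16×10^-3 A.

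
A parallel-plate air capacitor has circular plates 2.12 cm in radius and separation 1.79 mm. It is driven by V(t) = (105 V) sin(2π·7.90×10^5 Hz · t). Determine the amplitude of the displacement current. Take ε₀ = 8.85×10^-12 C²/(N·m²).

3.64×10^-3 A

C = ε₀A/d = (8.85×10^-12)(1.412×10^-3)/(1.79×10^-3) = 6.981×10^-12 F; ω = 2πf = 4.964×10^6 rad/s.
I_d = C dV/dt, so |I_d|_max = C V₀ ω = (6.981×10^-12)(105)(4.964×10^6) = 3.64×10^-3 A.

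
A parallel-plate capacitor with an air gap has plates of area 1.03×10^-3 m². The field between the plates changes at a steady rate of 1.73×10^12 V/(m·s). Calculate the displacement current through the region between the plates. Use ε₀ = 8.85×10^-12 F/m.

0.0158 A

I_d = ε₀ A (dE/dt) = (8.85×10^-12)(1.03×10^-3 m²)(1.73×10^12) = 0.0158 A.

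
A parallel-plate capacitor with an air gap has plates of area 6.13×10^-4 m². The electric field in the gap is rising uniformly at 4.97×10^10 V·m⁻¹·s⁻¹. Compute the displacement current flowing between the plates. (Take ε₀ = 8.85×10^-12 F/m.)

2.70×10^-4 A

I_d = ε₀ A (dE/dt) = (8.85×10^-12)(6.13×10^-4 m²)(4.97×10^10) = 2.70×10^-4 A.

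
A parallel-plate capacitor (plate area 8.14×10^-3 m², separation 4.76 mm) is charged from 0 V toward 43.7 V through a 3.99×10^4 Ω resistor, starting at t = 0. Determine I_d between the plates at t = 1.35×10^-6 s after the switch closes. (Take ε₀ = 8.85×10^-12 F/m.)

C = ε₀A/d = (8.85×10^-12)(8.14×10^-3)/(4.76×10^-3) = 1.513×10^-11 F, so τ = RC = 6.037×10^-7 s.
The conduction current is I(t) = (V₀/R) e^(−t/τ), and the displacement current between the plates equals it.
t/τ = 2.236; I_d = (43.7/3.99×10^4) · e^(−2.236) = (1.095×10^-3)(0.1069) = 1.17×10^-4 A.

1.17×10^-4 A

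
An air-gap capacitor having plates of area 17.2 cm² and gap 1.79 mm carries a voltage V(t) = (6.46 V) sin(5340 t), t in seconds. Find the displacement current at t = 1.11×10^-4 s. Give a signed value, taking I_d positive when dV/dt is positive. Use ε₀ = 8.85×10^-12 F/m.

dV/dt = (6.46)(5340)·cos(0.59274) = 2.861×10^4 V/s.
I_d = C dV/dt with C = ε₀A/d = (8.85×10^-12)(1.72×10^-3)/(1.79×10^-3) = 8.504×10^-12 F, so I_d = (8.504×10^-12)(2.861×10^4) = 2.43×10^-7 A.

2.43×10^-7 A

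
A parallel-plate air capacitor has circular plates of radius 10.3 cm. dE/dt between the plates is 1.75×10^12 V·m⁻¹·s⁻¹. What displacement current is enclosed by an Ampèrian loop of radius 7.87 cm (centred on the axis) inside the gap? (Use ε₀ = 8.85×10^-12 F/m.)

0.301 A

I_d = ε₀ dΦ_E/dt = ε₀ πR² (dE/dt) = (8.85×10^-12)(0.03333)(1.75×10^12) = 0.5162 A through the full plate area.
The field is uniform, so I_d,enc = I_d (r/R)² = (0.5162)(7.87/10.3)² = 0.301 A.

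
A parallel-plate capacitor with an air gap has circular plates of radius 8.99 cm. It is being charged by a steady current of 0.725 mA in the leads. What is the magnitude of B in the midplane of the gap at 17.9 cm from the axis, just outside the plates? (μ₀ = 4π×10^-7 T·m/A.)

8.10×10^-10 T

Between the plates the displacement current equals the wire current: I_d = 0.725 mA = 7.25×10^-4 A.
With r > R the enclosed displacement current is the full I_d; B = μ₀ I_d / (2πr) = 8.10×10^-10 T.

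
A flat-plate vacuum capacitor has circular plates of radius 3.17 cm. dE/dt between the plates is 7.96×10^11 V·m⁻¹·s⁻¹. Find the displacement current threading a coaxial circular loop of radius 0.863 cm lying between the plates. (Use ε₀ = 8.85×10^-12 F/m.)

1.65×10^-3 A

I_d = ε₀ dΦ_E/dt = ε₀ πR² (dE/dt) = (8.85×10^-12)(3.157×10^-3)(7.96×10^11) = 0.02224 A through the full plate area.
Through an area πr² the displacement current is I_d·(πr²/πR²) = I_d (r/R)² = 1.65×10^-3 A.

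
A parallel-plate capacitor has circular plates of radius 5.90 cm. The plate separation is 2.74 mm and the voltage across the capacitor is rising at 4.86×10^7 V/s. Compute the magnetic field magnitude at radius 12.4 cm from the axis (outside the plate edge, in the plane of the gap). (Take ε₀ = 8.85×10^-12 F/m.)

With E = V/d, dE/dt = 1.774×10^10 V/(m·s) and πR² = 0.01094 m², giving I_d = ε₀ πR² dE/dt = 1.718×10^-3 A.
Outside the plates the loop encloses all of I_d, so B·2πr = μ₀ I_d and B = 2.77×10^-9 T.

2.77×10^-9 T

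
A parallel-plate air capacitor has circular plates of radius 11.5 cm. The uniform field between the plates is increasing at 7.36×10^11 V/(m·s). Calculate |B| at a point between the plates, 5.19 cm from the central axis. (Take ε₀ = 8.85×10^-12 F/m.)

I_d = ε₀ dΦ_E/dt = ε₀ πR² (dE/dt) = (8.85×10^-12)(0.04155)(7.36×10^11) = 0.2706 A through the full plate area.
An Ampèrian loop of radius r encloses a fraction (r/R)² of I_d. Then B·2πr = μ₀ I_d (r/R)², giving B = μ₀ I_d r/(2πR²) = 2.12×10^-7 T.

2.12×10^-7 T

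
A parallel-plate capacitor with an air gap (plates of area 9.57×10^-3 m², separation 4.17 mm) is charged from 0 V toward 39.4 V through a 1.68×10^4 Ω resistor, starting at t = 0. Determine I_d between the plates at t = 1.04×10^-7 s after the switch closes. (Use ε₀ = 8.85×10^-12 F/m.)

With C = ε₀A/d = (8.85×10^-12)(9.57×10^-3)/(4.17×10^-3) = 2.031×10^-11 F, the time constant is τ = RC = 3.412×10^-7 s, so t/τ = 0.3048 and e^(−t/τ) = 0.7373.
I_d = I_cond = (V₀/R) e^(−t/τ) = (2.345×10^-3)(0.7373) = 1.73×10^-3 A.

1.73×10^-3 A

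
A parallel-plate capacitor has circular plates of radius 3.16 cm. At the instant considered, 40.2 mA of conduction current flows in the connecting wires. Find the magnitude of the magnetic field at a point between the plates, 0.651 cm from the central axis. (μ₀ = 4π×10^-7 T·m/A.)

No conduction current crosses the gap, so I_d there equals the 0.0402 A in the leads.
For r < R the Ampère–Maxwell law gives B(2πr) = μ₀ I_d (r²/R²), so B = μ₀ I_d r/(2πR²) = (4π×10^-7)(0.0402)(6.51×10^-3)/(2π·0.0316²) = 5.24×10^-8 T.

5.24×10^-8 T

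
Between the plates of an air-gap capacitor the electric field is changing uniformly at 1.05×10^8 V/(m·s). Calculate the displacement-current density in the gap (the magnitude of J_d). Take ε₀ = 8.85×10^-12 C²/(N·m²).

9.29×10^-4 A/m²

The displacement-current density is ε₀ ∂E/∂t = (8.85×10^-12)(1.05×10^8) = 9.29×10^-4 A/m².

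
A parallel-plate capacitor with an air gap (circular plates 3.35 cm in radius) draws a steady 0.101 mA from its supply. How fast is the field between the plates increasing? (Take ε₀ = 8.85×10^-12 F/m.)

3.24×10^9 V/(m·s)

By continuity, I_d in the gap equals the 0.101 mA flowing in the wire.
Inverting I_d = ε₀ A dE/dt gives dE/dt = 1.01×10^-4 / (8.85×10^-12 · 3.526×10^-3) = 3.24×10^9 V/(m·s).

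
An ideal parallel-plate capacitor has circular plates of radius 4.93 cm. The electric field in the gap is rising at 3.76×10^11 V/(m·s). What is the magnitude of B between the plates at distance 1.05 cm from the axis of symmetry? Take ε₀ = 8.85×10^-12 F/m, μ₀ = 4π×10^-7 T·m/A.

I_d = ε₀ dΦ_E/dt = ε₀ πR² (dE/dt) = (8.85×10^-12)(7.636×10^-3)(3.76×10^11) = 0.02541 A through the full plate area.
An Ampèrian loop of radius r encloses a fraction (r/R)² of I_d. Then B·2πr = μ₀ I_d (r/R)², giving B = μ₀ I_d r/(2πR²) = 2.20×10^-8 T.

2.20×10^-8 T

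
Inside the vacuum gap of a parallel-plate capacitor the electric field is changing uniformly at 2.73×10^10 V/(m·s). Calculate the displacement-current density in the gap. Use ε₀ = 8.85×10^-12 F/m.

J_d = ε₀ ∂E/∂t, so J_d = 0.242 A/m².

0.242 A/m²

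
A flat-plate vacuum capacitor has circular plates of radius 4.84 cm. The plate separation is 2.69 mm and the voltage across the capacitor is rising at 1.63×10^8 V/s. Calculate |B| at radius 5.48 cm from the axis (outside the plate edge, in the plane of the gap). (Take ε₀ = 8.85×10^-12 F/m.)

1.44×10^-8 T

I_d = C dV/dt with C = ε₀πR²/d = 2.421×10^-11 F, so I_d = (2.421×10^-11)(1.63×10^8) = 3.946×10^-3 A.
For r ≥ R the full I_d is enclosed: B = μ₀ I_d/(2πr) = (4π×10^-7)(3.946×10^-3)/(2π·0.0548) = 1.44×10^-8 T.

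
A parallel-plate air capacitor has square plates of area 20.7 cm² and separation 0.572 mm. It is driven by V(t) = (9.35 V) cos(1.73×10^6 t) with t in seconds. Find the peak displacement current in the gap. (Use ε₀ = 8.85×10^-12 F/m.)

(dE/dt)_max = V₀ω/d = 2.828×10^10 V/(m·s); ω = 1.73×10^6 rad/s.
I_d,max = ε₀ A (dE/dt)_max = (8.85×10^-12)(2.07×10^-3)(2.828×10^10) = 5.18×10^-4 A.

5.18×10^-4 A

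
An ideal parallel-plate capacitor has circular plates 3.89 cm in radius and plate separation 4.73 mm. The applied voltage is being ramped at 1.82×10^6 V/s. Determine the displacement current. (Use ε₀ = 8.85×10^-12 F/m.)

The field between the plates is E = V/d, so dE/dt = (1.82×10^6)/(4.73×10^-3 m) = 3.848×10^8 V/(m·s).
I_d = ε₀ A (dE/dt) = (8.85×10^-12)(4.754×10^-3)(3.848×10^8) = 1.62×10^-5 A.

1.62×10^-5 A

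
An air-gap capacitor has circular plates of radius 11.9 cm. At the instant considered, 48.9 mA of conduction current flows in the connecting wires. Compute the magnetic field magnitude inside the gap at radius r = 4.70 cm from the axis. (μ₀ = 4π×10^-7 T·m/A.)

3.25×10^-8 T

No conduction current crosses the gap, so I_d there equals the 0.0489 A in the leads.
An Ampèrian loop of radius r encloses a fraction (r/R)² of I_d. Then B·2πr = μ₀ I_d (r/R)², giving B = μ₀ I_d r/(2πR²) = 3.25×10^-8 T.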